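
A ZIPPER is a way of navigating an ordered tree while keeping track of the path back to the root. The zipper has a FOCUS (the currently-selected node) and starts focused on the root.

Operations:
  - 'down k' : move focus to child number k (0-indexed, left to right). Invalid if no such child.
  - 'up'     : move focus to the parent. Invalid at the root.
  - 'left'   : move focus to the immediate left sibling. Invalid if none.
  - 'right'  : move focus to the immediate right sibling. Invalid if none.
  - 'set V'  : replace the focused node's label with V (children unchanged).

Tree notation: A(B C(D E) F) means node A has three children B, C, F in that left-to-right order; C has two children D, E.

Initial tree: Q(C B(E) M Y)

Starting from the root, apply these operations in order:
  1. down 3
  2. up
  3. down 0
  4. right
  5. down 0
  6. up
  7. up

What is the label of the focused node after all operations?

Step 1 (down 3): focus=Y path=3 depth=1 children=[] left=['C', 'B', 'M'] right=[] parent=Q
Step 2 (up): focus=Q path=root depth=0 children=['C', 'B', 'M', 'Y'] (at root)
Step 3 (down 0): focus=C path=0 depth=1 children=[] left=[] right=['B', 'M', 'Y'] parent=Q
Step 4 (right): focus=B path=1 depth=1 children=['E'] left=['C'] right=['M', 'Y'] parent=Q
Step 5 (down 0): focus=E path=1/0 depth=2 children=[] left=[] right=[] parent=B
Step 6 (up): focus=B path=1 depth=1 children=['E'] left=['C'] right=['M', 'Y'] parent=Q
Step 7 (up): focus=Q path=root depth=0 children=['C', 'B', 'M', 'Y'] (at root)

Answer: Q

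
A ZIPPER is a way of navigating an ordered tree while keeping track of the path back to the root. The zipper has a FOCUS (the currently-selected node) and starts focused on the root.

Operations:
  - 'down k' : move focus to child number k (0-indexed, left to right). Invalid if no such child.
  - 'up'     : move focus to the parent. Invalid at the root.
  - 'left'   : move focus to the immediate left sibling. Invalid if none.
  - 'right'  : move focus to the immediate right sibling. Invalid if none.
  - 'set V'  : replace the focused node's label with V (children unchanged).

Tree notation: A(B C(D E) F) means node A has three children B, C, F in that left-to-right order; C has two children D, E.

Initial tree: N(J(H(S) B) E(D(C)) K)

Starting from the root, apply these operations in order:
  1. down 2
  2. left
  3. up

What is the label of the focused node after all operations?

Answer: N

Derivation:
Step 1 (down 2): focus=K path=2 depth=1 children=[] left=['J', 'E'] right=[] parent=N
Step 2 (left): focus=E path=1 depth=1 children=['D'] left=['J'] right=['K'] parent=N
Step 3 (up): focus=N path=root depth=0 children=['J', 'E', 'K'] (at root)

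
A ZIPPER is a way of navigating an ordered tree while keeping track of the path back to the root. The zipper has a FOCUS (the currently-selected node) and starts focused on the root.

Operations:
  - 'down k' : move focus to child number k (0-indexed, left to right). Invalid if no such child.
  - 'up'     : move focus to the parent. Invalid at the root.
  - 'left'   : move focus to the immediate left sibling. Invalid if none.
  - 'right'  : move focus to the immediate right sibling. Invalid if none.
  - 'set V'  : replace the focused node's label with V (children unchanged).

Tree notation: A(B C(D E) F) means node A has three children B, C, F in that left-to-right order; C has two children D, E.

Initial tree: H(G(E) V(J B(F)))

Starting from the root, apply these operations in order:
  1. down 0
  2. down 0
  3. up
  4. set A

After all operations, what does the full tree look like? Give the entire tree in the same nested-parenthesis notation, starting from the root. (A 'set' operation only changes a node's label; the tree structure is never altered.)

Answer: H(A(E) V(J B(F)))

Derivation:
Step 1 (down 0): focus=G path=0 depth=1 children=['E'] left=[] right=['V'] parent=H
Step 2 (down 0): focus=E path=0/0 depth=2 children=[] left=[] right=[] parent=G
Step 3 (up): focus=G path=0 depth=1 children=['E'] left=[] right=['V'] parent=H
Step 4 (set A): focus=A path=0 depth=1 children=['E'] left=[] right=['V'] parent=H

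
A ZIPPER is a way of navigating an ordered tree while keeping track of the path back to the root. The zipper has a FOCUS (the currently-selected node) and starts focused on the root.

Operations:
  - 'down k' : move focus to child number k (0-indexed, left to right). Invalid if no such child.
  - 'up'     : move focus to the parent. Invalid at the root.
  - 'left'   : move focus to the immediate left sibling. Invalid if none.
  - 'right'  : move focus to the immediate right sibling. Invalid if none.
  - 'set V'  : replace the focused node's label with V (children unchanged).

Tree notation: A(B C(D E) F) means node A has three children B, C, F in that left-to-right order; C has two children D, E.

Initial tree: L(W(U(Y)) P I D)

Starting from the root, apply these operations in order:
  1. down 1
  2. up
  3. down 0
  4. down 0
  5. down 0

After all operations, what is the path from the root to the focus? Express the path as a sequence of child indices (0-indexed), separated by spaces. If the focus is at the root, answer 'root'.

Step 1 (down 1): focus=P path=1 depth=1 children=[] left=['W'] right=['I', 'D'] parent=L
Step 2 (up): focus=L path=root depth=0 children=['W', 'P', 'I', 'D'] (at root)
Step 3 (down 0): focus=W path=0 depth=1 children=['U'] left=[] right=['P', 'I', 'D'] parent=L
Step 4 (down 0): focus=U path=0/0 depth=2 children=['Y'] left=[] right=[] parent=W
Step 5 (down 0): focus=Y path=0/0/0 depth=3 children=[] left=[] right=[] parent=U

Answer: 0 0 0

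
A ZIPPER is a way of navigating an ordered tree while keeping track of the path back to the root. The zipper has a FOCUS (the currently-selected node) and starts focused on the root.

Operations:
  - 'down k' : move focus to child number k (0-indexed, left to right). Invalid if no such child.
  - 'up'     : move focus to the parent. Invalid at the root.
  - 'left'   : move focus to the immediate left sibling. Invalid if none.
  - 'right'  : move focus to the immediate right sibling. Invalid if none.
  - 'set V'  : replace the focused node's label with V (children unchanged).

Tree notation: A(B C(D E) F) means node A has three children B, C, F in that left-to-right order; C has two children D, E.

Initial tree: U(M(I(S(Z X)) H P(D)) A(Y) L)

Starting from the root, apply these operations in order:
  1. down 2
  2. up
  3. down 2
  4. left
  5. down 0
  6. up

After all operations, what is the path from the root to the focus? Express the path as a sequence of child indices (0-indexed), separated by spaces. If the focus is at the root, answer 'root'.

Answer: 1

Derivation:
Step 1 (down 2): focus=L path=2 depth=1 children=[] left=['M', 'A'] right=[] parent=U
Step 2 (up): focus=U path=root depth=0 children=['M', 'A', 'L'] (at root)
Step 3 (down 2): focus=L path=2 depth=1 children=[] left=['M', 'A'] right=[] parent=U
Step 4 (left): focus=A path=1 depth=1 children=['Y'] left=['M'] right=['L'] parent=U
Step 5 (down 0): focus=Y path=1/0 depth=2 children=[] left=[] right=[] parent=A
Step 6 (up): focus=A path=1 depth=1 children=['Y'] left=['M'] right=['L'] parent=U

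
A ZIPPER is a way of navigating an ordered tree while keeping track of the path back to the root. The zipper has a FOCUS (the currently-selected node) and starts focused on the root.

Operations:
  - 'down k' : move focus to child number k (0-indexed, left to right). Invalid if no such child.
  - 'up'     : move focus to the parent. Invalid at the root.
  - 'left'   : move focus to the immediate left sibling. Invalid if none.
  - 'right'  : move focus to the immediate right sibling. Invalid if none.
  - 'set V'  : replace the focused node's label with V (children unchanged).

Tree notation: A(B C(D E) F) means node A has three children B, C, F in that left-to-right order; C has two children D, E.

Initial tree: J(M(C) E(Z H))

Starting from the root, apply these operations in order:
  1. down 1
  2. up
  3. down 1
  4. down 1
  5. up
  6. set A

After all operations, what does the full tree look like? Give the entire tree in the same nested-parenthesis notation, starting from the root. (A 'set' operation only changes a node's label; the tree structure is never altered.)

Step 1 (down 1): focus=E path=1 depth=1 children=['Z', 'H'] left=['M'] right=[] parent=J
Step 2 (up): focus=J path=root depth=0 children=['M', 'E'] (at root)
Step 3 (down 1): focus=E path=1 depth=1 children=['Z', 'H'] left=['M'] right=[] parent=J
Step 4 (down 1): focus=H path=1/1 depth=2 children=[] left=['Z'] right=[] parent=E
Step 5 (up): focus=E path=1 depth=1 children=['Z', 'H'] left=['M'] right=[] parent=J
Step 6 (set A): focus=A path=1 depth=1 children=['Z', 'H'] left=['M'] right=[] parent=J

Answer: J(M(C) A(Z H))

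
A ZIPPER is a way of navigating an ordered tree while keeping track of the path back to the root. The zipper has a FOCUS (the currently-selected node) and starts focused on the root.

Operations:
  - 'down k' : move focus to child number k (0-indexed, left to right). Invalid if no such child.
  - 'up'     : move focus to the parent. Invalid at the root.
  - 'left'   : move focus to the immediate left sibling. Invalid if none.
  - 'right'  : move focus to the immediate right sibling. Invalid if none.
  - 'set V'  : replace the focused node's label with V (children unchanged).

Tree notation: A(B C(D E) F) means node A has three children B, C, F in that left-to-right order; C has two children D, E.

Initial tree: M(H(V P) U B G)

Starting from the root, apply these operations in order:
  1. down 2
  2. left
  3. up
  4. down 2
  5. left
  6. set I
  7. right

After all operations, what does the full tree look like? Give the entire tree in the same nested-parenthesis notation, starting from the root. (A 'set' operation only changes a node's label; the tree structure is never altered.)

Step 1 (down 2): focus=B path=2 depth=1 children=[] left=['H', 'U'] right=['G'] parent=M
Step 2 (left): focus=U path=1 depth=1 children=[] left=['H'] right=['B', 'G'] parent=M
Step 3 (up): focus=M path=root depth=0 children=['H', 'U', 'B', 'G'] (at root)
Step 4 (down 2): focus=B path=2 depth=1 children=[] left=['H', 'U'] right=['G'] parent=M
Step 5 (left): focus=U path=1 depth=1 children=[] left=['H'] right=['B', 'G'] parent=M
Step 6 (set I): focus=I path=1 depth=1 children=[] left=['H'] right=['B', 'G'] parent=M
Step 7 (right): focus=B path=2 depth=1 children=[] left=['H', 'I'] right=['G'] parent=M

Answer: M(H(V P) I B G)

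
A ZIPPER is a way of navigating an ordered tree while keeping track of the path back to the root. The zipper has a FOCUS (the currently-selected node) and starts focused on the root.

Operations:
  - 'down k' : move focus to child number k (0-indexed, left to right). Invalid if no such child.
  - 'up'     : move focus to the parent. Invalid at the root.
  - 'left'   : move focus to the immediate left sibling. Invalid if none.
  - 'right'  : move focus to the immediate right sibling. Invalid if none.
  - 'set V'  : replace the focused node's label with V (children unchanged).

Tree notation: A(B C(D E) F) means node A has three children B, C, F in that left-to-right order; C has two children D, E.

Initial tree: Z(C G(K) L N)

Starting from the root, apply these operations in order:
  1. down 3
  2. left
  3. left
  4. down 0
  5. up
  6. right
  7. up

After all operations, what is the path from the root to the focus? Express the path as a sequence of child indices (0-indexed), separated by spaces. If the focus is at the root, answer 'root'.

Answer: root

Derivation:
Step 1 (down 3): focus=N path=3 depth=1 children=[] left=['C', 'G', 'L'] right=[] parent=Z
Step 2 (left): focus=L path=2 depth=1 children=[] left=['C', 'G'] right=['N'] parent=Z
Step 3 (left): focus=G path=1 depth=1 children=['K'] left=['C'] right=['L', 'N'] parent=Z
Step 4 (down 0): focus=K path=1/0 depth=2 children=[] left=[] right=[] parent=G
Step 5 (up): focus=G path=1 depth=1 children=['K'] left=['C'] right=['L', 'N'] parent=Z
Step 6 (right): focus=L path=2 depth=1 children=[] left=['C', 'G'] right=['N'] parent=Z
Step 7 (up): focus=Z path=root depth=0 children=['C', 'G', 'L', 'N'] (at root)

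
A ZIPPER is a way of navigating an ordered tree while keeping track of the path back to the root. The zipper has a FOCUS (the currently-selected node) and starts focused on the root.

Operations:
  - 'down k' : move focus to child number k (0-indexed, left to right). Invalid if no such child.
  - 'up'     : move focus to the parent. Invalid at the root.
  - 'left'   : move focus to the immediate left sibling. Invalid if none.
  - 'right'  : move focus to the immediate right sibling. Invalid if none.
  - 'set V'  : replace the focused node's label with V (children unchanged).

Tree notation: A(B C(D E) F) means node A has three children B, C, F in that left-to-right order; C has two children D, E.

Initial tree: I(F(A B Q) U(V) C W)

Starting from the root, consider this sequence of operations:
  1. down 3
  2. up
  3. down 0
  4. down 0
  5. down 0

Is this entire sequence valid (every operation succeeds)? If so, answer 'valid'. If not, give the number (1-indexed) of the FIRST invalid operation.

Answer: 5

Derivation:
Step 1 (down 3): focus=W path=3 depth=1 children=[] left=['F', 'U', 'C'] right=[] parent=I
Step 2 (up): focus=I path=root depth=0 children=['F', 'U', 'C', 'W'] (at root)
Step 3 (down 0): focus=F path=0 depth=1 children=['A', 'B', 'Q'] left=[] right=['U', 'C', 'W'] parent=I
Step 4 (down 0): focus=A path=0/0 depth=2 children=[] left=[] right=['B', 'Q'] parent=F
Step 5 (down 0): INVALID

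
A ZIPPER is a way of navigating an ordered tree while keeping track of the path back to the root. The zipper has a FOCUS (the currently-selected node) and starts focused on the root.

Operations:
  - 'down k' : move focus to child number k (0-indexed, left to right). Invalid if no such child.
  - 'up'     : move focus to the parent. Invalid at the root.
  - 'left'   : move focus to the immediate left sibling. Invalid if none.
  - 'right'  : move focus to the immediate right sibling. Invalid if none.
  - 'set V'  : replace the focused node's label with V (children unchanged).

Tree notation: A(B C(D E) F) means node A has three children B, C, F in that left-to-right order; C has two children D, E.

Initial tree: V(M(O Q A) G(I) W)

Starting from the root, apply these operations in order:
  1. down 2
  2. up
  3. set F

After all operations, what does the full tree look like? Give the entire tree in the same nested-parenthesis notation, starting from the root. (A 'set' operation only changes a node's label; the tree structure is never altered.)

Answer: F(M(O Q A) G(I) W)

Derivation:
Step 1 (down 2): focus=W path=2 depth=1 children=[] left=['M', 'G'] right=[] parent=V
Step 2 (up): focus=V path=root depth=0 children=['M', 'G', 'W'] (at root)
Step 3 (set F): focus=F path=root depth=0 children=['M', 'G', 'W'] (at root)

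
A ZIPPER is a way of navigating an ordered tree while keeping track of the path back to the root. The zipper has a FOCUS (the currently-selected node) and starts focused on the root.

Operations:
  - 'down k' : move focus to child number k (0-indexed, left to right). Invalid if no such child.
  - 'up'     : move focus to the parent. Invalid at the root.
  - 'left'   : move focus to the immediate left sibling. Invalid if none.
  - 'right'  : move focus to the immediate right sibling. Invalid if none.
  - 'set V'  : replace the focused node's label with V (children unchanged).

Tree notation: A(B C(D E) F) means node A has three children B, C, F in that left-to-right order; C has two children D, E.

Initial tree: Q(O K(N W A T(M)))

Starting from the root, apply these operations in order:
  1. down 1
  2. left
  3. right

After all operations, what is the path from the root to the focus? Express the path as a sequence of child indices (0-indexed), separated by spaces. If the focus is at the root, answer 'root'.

Answer: 1

Derivation:
Step 1 (down 1): focus=K path=1 depth=1 children=['N', 'W', 'A', 'T'] left=['O'] right=[] parent=Q
Step 2 (left): focus=O path=0 depth=1 children=[] left=[] right=['K'] parent=Q
Step 3 (right): focus=K path=1 depth=1 children=['N', 'W', 'A', 'T'] left=['O'] right=[] parent=Q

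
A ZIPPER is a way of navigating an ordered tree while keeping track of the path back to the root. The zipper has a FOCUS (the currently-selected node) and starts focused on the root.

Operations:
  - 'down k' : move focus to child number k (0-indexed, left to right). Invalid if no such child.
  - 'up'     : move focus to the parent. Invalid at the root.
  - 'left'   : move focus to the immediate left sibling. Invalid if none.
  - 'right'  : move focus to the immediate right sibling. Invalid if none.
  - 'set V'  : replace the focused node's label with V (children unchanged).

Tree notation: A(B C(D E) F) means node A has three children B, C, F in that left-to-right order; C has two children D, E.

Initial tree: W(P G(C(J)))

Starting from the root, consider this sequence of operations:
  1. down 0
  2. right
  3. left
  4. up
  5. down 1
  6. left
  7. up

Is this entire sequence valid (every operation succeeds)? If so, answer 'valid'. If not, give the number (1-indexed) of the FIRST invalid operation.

Answer: valid

Derivation:
Step 1 (down 0): focus=P path=0 depth=1 children=[] left=[] right=['G'] parent=W
Step 2 (right): focus=G path=1 depth=1 children=['C'] left=['P'] right=[] parent=W
Step 3 (left): focus=P path=0 depth=1 children=[] left=[] right=['G'] parent=W
Step 4 (up): focus=W path=root depth=0 children=['P', 'G'] (at root)
Step 5 (down 1): focus=G path=1 depth=1 children=['C'] left=['P'] right=[] parent=W
Step 6 (left): focus=P path=0 depth=1 children=[] left=[] right=['G'] parent=W
Step 7 (up): focus=W path=root depth=0 children=['P', 'G'] (at root)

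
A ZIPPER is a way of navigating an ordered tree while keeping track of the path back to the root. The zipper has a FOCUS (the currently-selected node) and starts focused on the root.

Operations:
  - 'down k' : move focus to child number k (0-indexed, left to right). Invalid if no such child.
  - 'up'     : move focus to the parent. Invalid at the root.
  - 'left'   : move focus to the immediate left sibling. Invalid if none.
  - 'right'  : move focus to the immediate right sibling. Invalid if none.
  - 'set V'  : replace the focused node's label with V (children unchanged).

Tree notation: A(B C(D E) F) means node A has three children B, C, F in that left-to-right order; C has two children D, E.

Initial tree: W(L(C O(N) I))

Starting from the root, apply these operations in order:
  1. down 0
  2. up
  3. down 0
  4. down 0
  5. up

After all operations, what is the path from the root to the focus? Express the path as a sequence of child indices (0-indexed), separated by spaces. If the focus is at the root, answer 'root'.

Answer: 0

Derivation:
Step 1 (down 0): focus=L path=0 depth=1 children=['C', 'O', 'I'] left=[] right=[] parent=W
Step 2 (up): focus=W path=root depth=0 children=['L'] (at root)
Step 3 (down 0): focus=L path=0 depth=1 children=['C', 'O', 'I'] left=[] right=[] parent=W
Step 4 (down 0): focus=C path=0/0 depth=2 children=[] left=[] right=['O', 'I'] parent=L
Step 5 (up): focus=L path=0 depth=1 children=['C', 'O', 'I'] left=[] right=[] parent=W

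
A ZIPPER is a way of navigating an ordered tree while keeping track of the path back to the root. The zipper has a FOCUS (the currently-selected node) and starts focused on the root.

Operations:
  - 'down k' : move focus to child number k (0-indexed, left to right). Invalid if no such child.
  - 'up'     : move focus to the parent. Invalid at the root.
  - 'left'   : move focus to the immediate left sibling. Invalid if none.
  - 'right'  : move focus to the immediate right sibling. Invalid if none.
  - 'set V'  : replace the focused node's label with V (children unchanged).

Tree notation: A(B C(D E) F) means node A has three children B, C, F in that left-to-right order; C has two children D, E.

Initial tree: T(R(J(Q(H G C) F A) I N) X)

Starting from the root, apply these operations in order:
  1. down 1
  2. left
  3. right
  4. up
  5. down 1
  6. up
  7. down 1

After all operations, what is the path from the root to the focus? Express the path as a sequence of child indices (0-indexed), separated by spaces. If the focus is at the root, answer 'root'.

Step 1 (down 1): focus=X path=1 depth=1 children=[] left=['R'] right=[] parent=T
Step 2 (left): focus=R path=0 depth=1 children=['J', 'I', 'N'] left=[] right=['X'] parent=T
Step 3 (right): focus=X path=1 depth=1 children=[] left=['R'] right=[] parent=T
Step 4 (up): focus=T path=root depth=0 children=['R', 'X'] (at root)
Step 5 (down 1): focus=X path=1 depth=1 children=[] left=['R'] right=[] parent=T
Step 6 (up): focus=T path=root depth=0 children=['R', 'X'] (at root)
Step 7 (down 1): focus=X path=1 depth=1 children=[] left=['R'] right=[] parent=T

Answer: 1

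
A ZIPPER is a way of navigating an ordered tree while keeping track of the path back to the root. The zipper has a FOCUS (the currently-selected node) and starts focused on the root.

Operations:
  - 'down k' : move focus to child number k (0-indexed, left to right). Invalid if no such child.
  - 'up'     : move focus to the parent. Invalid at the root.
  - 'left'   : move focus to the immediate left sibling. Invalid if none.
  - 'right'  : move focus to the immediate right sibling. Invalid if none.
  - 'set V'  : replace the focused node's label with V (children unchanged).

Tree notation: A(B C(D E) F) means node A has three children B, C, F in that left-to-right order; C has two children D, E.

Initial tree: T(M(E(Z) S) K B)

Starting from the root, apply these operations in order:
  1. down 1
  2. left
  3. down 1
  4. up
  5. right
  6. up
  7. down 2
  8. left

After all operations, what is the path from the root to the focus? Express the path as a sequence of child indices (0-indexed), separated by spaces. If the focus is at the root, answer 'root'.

Answer: 1

Derivation:
Step 1 (down 1): focus=K path=1 depth=1 children=[] left=['M'] right=['B'] parent=T
Step 2 (left): focus=M path=0 depth=1 children=['E', 'S'] left=[] right=['K', 'B'] parent=T
Step 3 (down 1): focus=S path=0/1 depth=2 children=[] left=['E'] right=[] parent=M
Step 4 (up): focus=M path=0 depth=1 children=['E', 'S'] left=[] right=['K', 'B'] parent=T
Step 5 (right): focus=K path=1 depth=1 children=[] left=['M'] right=['B'] parent=T
Step 6 (up): focus=T path=root depth=0 children=['M', 'K', 'B'] (at root)
Step 7 (down 2): focus=B path=2 depth=1 children=[] left=['M', 'K'] right=[] parent=T
Step 8 (left): focus=K path=1 depth=1 children=[] left=['M'] right=['B'] parent=T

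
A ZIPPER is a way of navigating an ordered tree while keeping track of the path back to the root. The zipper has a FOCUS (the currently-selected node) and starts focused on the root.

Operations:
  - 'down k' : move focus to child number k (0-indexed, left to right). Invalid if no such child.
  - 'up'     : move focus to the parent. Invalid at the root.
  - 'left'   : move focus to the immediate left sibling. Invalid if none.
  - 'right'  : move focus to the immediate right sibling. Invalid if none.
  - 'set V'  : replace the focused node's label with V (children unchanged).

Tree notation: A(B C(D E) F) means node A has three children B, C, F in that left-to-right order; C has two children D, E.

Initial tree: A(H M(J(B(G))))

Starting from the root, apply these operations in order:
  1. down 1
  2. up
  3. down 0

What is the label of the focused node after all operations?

Answer: H

Derivation:
Step 1 (down 1): focus=M path=1 depth=1 children=['J'] left=['H'] right=[] parent=A
Step 2 (up): focus=A path=root depth=0 children=['H', 'M'] (at root)
Step 3 (down 0): focus=H path=0 depth=1 children=[] left=[] right=['M'] parent=A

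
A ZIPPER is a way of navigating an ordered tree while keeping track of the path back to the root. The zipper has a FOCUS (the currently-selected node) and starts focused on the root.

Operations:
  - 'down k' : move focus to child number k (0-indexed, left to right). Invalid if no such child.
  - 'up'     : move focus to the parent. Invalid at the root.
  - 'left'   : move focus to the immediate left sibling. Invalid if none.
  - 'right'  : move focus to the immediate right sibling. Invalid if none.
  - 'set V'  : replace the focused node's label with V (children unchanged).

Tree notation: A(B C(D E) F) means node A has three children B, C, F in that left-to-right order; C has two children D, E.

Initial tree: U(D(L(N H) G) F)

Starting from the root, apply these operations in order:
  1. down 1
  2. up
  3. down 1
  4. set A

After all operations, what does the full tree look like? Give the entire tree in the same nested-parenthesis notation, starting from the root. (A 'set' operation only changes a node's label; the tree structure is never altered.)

Answer: U(D(L(N H) G) A)

Derivation:
Step 1 (down 1): focus=F path=1 depth=1 children=[] left=['D'] right=[] parent=U
Step 2 (up): focus=U path=root depth=0 children=['D', 'F'] (at root)
Step 3 (down 1): focus=F path=1 depth=1 children=[] left=['D'] right=[] parent=U
Step 4 (set A): focus=A path=1 depth=1 children=[] left=['D'] right=[] parent=U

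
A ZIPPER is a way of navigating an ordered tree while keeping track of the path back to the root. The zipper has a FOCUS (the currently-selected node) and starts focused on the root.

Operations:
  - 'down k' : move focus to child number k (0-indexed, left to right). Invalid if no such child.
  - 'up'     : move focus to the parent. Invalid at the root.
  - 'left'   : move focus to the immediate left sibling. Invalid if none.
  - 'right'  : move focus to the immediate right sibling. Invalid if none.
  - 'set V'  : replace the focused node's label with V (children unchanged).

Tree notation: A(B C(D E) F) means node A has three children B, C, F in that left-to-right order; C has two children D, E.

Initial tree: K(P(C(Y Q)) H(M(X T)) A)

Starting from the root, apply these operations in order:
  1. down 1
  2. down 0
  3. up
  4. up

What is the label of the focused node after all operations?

Step 1 (down 1): focus=H path=1 depth=1 children=['M'] left=['P'] right=['A'] parent=K
Step 2 (down 0): focus=M path=1/0 depth=2 children=['X', 'T'] left=[] right=[] parent=H
Step 3 (up): focus=H path=1 depth=1 children=['M'] left=['P'] right=['A'] parent=K
Step 4 (up): focus=K path=root depth=0 children=['P', 'H', 'A'] (at root)

Answer: K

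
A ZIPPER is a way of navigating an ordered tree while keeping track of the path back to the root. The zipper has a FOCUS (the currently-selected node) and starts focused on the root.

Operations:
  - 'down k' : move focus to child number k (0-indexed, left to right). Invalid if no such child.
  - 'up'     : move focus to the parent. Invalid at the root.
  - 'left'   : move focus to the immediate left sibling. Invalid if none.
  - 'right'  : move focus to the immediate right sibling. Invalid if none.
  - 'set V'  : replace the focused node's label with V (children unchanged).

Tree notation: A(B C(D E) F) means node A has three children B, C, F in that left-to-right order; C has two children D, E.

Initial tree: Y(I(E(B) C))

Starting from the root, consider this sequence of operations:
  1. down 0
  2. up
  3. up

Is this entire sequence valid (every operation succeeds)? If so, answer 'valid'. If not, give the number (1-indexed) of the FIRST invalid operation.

Answer: 3

Derivation:
Step 1 (down 0): focus=I path=0 depth=1 children=['E', 'C'] left=[] right=[] parent=Y
Step 2 (up): focus=Y path=root depth=0 children=['I'] (at root)
Step 3 (up): INVALID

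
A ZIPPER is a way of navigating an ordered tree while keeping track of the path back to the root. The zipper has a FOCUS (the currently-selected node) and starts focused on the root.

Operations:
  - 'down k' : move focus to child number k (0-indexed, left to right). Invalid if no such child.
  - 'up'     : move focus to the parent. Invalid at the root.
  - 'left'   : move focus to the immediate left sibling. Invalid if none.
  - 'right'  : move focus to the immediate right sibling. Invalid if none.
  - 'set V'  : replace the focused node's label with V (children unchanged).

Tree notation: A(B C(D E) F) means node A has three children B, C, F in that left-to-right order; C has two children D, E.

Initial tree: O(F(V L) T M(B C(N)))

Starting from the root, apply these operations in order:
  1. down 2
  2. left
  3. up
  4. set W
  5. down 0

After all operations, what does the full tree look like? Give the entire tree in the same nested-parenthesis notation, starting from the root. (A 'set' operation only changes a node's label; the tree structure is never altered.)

Answer: W(F(V L) T M(B C(N)))

Derivation:
Step 1 (down 2): focus=M path=2 depth=1 children=['B', 'C'] left=['F', 'T'] right=[] parent=O
Step 2 (left): focus=T path=1 depth=1 children=[] left=['F'] right=['M'] parent=O
Step 3 (up): focus=O path=root depth=0 children=['F', 'T', 'M'] (at root)
Step 4 (set W): focus=W path=root depth=0 children=['F', 'T', 'M'] (at root)
Step 5 (down 0): focus=F path=0 depth=1 children=['V', 'L'] left=[] right=['T', 'M'] parent=W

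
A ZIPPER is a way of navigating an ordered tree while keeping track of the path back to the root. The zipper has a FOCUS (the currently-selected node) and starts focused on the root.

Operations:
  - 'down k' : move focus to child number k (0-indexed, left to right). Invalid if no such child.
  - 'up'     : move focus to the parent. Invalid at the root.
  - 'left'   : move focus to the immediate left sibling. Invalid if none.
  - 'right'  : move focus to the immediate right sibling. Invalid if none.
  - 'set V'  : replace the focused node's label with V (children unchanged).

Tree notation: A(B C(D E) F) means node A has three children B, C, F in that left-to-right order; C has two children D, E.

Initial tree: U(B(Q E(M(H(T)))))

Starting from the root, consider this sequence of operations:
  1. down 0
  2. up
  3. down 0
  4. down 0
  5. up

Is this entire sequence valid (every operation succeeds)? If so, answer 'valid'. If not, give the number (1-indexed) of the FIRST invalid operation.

Answer: valid

Derivation:
Step 1 (down 0): focus=B path=0 depth=1 children=['Q', 'E'] left=[] right=[] parent=U
Step 2 (up): focus=U path=root depth=0 children=['B'] (at root)
Step 3 (down 0): focus=B path=0 depth=1 children=['Q', 'E'] left=[] right=[] parent=U
Step 4 (down 0): focus=Q path=0/0 depth=2 children=[] left=[] right=['E'] parent=B
Step 5 (up): focus=B path=0 depth=1 children=['Q', 'E'] left=[] right=[] parent=U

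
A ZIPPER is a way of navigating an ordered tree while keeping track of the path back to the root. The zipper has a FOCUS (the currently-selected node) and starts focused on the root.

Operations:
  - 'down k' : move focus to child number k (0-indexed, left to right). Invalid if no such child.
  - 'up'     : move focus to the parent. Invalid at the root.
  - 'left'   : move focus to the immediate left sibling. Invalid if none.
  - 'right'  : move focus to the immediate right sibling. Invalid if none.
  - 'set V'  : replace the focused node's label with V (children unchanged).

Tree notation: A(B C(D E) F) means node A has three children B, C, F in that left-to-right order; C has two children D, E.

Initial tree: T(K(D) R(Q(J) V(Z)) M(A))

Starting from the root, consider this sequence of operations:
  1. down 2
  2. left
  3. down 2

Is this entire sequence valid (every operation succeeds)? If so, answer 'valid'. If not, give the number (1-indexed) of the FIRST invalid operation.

Answer: 3

Derivation:
Step 1 (down 2): focus=M path=2 depth=1 children=['A'] left=['K', 'R'] right=[] parent=T
Step 2 (left): focus=R path=1 depth=1 children=['Q', 'V'] left=['K'] right=['M'] parent=T
Step 3 (down 2): INVALID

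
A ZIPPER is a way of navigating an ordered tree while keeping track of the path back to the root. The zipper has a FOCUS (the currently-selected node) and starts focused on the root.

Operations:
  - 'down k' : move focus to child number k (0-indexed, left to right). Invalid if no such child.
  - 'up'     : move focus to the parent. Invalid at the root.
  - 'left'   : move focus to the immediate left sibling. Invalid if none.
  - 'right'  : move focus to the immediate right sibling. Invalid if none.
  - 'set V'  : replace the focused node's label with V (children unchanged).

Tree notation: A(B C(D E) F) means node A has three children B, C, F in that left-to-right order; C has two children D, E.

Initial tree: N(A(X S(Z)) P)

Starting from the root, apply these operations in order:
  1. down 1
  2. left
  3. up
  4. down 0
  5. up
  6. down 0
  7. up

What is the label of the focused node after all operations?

Step 1 (down 1): focus=P path=1 depth=1 children=[] left=['A'] right=[] parent=N
Step 2 (left): focus=A path=0 depth=1 children=['X', 'S'] left=[] right=['P'] parent=N
Step 3 (up): focus=N path=root depth=0 children=['A', 'P'] (at root)
Step 4 (down 0): focus=A path=0 depth=1 children=['X', 'S'] left=[] right=['P'] parent=N
Step 5 (up): focus=N path=root depth=0 children=['A', 'P'] (at root)
Step 6 (down 0): focus=A path=0 depth=1 children=['X', 'S'] left=[] right=['P'] parent=N
Step 7 (up): focus=N path=root depth=0 children=['A', 'P'] (at root)

Answer: N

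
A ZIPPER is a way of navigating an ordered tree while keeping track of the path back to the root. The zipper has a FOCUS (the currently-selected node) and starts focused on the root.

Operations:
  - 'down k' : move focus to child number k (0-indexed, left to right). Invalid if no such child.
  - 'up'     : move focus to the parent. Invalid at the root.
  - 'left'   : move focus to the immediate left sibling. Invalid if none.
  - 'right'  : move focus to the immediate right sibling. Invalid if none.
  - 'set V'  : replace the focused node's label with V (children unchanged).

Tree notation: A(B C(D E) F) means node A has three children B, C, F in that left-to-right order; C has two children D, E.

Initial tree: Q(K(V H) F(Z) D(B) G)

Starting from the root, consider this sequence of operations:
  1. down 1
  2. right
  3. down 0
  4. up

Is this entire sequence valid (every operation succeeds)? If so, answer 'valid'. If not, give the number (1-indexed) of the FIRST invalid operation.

Answer: valid

Derivation:
Step 1 (down 1): focus=F path=1 depth=1 children=['Z'] left=['K'] right=['D', 'G'] parent=Q
Step 2 (right): focus=D path=2 depth=1 children=['B'] left=['K', 'F'] right=['G'] parent=Q
Step 3 (down 0): focus=B path=2/0 depth=2 children=[] left=[] right=[] parent=D
Step 4 (up): focus=D path=2 depth=1 children=['B'] left=['K', 'F'] right=['G'] parent=Q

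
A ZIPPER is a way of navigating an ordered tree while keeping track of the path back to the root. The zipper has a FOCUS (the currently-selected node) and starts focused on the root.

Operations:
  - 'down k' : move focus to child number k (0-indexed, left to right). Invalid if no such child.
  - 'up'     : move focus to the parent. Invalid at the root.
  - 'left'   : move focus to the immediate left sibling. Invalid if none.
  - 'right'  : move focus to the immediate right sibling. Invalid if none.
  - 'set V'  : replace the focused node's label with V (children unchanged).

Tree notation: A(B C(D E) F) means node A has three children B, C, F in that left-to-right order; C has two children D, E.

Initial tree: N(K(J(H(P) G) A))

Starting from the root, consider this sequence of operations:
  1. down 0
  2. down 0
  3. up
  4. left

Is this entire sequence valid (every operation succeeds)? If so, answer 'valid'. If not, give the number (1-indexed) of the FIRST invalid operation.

Answer: 4

Derivation:
Step 1 (down 0): focus=K path=0 depth=1 children=['J', 'A'] left=[] right=[] parent=N
Step 2 (down 0): focus=J path=0/0 depth=2 children=['H', 'G'] left=[] right=['A'] parent=K
Step 3 (up): focus=K path=0 depth=1 children=['J', 'A'] left=[] right=[] parent=N
Step 4 (left): INVALID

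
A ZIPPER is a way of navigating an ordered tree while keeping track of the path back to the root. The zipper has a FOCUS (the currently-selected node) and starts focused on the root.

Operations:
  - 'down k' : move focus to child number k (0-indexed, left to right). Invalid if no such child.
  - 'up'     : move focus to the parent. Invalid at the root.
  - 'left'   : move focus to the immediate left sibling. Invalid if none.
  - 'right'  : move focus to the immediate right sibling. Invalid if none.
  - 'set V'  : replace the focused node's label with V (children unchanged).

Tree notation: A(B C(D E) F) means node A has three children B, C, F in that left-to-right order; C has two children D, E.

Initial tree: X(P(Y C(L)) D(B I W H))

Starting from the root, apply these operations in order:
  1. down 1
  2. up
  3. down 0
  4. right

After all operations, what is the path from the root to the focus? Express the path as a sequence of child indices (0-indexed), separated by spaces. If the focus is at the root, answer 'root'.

Step 1 (down 1): focus=D path=1 depth=1 children=['B', 'I', 'W', 'H'] left=['P'] right=[] parent=X
Step 2 (up): focus=X path=root depth=0 children=['P', 'D'] (at root)
Step 3 (down 0): focus=P path=0 depth=1 children=['Y', 'C'] left=[] right=['D'] parent=X
Step 4 (right): focus=D path=1 depth=1 children=['B', 'I', 'W', 'H'] left=['P'] right=[] parent=X

Answer: 1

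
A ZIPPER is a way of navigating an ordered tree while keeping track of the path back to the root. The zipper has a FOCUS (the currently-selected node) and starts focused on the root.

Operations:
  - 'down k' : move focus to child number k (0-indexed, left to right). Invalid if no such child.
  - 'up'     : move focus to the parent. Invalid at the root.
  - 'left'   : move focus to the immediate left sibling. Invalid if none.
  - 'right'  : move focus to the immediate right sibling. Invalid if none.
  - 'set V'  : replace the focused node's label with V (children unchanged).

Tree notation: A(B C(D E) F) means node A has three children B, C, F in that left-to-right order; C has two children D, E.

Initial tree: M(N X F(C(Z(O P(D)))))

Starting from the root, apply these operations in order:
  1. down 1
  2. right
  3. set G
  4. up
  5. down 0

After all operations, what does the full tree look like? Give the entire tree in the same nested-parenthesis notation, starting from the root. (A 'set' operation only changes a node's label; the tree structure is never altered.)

Step 1 (down 1): focus=X path=1 depth=1 children=[] left=['N'] right=['F'] parent=M
Step 2 (right): focus=F path=2 depth=1 children=['C'] left=['N', 'X'] right=[] parent=M
Step 3 (set G): focus=G path=2 depth=1 children=['C'] left=['N', 'X'] right=[] parent=M
Step 4 (up): focus=M path=root depth=0 children=['N', 'X', 'G'] (at root)
Step 5 (down 0): focus=N path=0 depth=1 children=[] left=[] right=['X', 'G'] parent=M

Answer: M(N X G(C(Z(O P(D)))))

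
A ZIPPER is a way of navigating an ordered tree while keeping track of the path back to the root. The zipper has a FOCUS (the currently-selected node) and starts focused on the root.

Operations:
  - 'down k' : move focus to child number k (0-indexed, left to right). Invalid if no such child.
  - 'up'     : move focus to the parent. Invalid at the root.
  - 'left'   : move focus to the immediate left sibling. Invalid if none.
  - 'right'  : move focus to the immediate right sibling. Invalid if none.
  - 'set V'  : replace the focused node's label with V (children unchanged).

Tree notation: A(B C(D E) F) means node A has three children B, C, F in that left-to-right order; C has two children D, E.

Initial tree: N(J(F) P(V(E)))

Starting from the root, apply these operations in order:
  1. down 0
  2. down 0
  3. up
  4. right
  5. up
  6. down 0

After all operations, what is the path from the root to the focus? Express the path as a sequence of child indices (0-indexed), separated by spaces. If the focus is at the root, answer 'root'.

Answer: 0

Derivation:
Step 1 (down 0): focus=J path=0 depth=1 children=['F'] left=[] right=['P'] parent=N
Step 2 (down 0): focus=F path=0/0 depth=2 children=[] left=[] right=[] parent=J
Step 3 (up): focus=J path=0 depth=1 children=['F'] left=[] right=['P'] parent=N
Step 4 (right): focus=P path=1 depth=1 children=['V'] left=['J'] right=[] parent=N
Step 5 (up): focus=N path=root depth=0 children=['J', 'P'] (at root)
Step 6 (down 0): focus=J path=0 depth=1 children=['F'] left=[] right=['P'] parent=N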